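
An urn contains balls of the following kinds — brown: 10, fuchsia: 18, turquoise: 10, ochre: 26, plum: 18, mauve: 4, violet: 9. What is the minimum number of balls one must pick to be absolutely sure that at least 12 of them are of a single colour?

Pigeonhole: the 7 colours are the holes; the balls drawn are the pigeons.
To avoid 12 of any one colour, the worst case takes at most 11 of each colour, or every ball of a colour that has fewer than 11.
That gives 10 + 11 + 10 + 11 + 11 + 4 + 9 = 66 balls with no colour reaching 12.
The next ball forces some colour to 12, so 66 + 1 = 67.

67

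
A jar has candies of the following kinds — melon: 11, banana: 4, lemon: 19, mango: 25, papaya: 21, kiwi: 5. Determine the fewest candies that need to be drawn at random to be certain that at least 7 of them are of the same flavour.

By pigeonhole, put each drawn candy into a box by flavour. The largest draw with every box below 7 takes min(count, 6) from each flavour; flavours with fewer than 6 contribute all they have.
Σ min(cᵢ, 6) = 6 + 4 + 6 + 6 + 6 + 5 = 33.
Draw number 33 + 1 = 34 must push one box to 7.

34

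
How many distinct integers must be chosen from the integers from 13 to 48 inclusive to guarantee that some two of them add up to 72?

25

Two chosen integers sum to 72 exactly when both halves of some pair {x, 72−x} with 24 ≤ x ≤ 72−x ≤ 48 are chosen — 12 such pairs.
The remaining 12 elements (those with no distinct partner in range) can never complete a 72-sum, so the worst case takes all of them and one from each pair: 12 + 12 = 24.
The 25th integer has to be the second member of some pair, so 24 + 1 = 25.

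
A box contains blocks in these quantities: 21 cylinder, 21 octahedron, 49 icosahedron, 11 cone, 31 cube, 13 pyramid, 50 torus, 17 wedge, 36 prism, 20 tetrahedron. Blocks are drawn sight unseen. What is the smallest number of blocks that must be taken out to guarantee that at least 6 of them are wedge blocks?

258

In the worst case for collecting wedge blocks, every non-wedge block comes out first.
There are 21 + 21 + 49 + 11 + 31 + 13 + 50 + 36 + 20 = 252 non-wedge blocks altogether.
After those, each further block must be wedge, so 252 + 6 = 258 draws guarantee 6 wedge blocks.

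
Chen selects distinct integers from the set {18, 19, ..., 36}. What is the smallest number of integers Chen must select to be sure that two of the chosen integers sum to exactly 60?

Group the elements by complementary pair {x, 60−x}: {24,36}, {25,35}, {26,34}, …, giving 6 two-element pairs, the single value 30 (it cannot pair with itself since the integers are distinct), and 6 integers whose partner 60−x falls outside [18,36].
By the pigeonhole principle, treating each of those 13 groups as a pigeonhole, one can pick one integer per group — 13 integers — with no two summing to 60.
The 14th integer lands in an occupied pair, forcing a sum of 60.

14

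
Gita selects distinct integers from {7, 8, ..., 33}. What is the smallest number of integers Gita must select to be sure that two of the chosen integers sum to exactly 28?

Two chosen integers sum to 28 exactly when both halves of some pair {x, 28−x} with 7 ≤ x ≤ 28−x ≤ 21 are chosen — 7 such pairs.
The remaining 13 elements (those with no distinct partner in range) can never complete a 28-sum, so the worst case takes all of them and one from each pair: 13 + 7 = 20.
The 21st integer has to be the second member of some pair, so 20 + 1 = 21.

21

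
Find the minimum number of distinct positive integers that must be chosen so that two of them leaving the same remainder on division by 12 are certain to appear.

Pigeonhole: the 12 residue classes mod 12 are the pigeonholes.
With 12 integers one could put 1 in each residue class and have no class reach 2.
The 13th integer pushes some class to 2, so 12·1 + 1 = 13.

13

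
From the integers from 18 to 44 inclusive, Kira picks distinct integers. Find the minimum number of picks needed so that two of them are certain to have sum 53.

Group the elements by complementary pair {x, 53−x}: {18,35}, {19,34}, {20,33}, …, giving 9 two-element pairs and 9 integers whose partner 53−x falls outside [18,44].
Treating each of those 18 groups as a pigeonhole, one can pick one integer per group — 18 integers — with no two summing to 53.
The 19th integer lands in an occupied pair, forcing a sum of 53.

19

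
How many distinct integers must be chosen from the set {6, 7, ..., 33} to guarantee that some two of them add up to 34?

18

Two chosen integers sum to 34 exactly when both halves of some pair {x, 34−x} with 6 ≤ x ≤ 34−x ≤ 28 are chosen — 11 such pairs.
The remaining 6 elements (those with no distinct partner in range) can never complete a 34-sum, so the worst case takes all of them and one from each pair: 6 + 11 = 17.
The 18th integer has to be the second member of some pair, so 17 + 1 = 18.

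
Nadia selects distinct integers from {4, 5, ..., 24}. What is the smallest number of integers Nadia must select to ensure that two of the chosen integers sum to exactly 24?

A set avoiding the sum 24 can contain at most one of each pair {x, 24−x}, plus the 5 elements whose complement lies outside the range or equal to its own complement.
The integers 12, …, 24 (13 of them) are such a set: any two sum to at least 12+13 = 25 > 24.
Any 14th integer completes one of the 8 pairs, so 14 choices force a sum of 24.

14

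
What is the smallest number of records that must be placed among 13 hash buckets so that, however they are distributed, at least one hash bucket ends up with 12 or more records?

144

With 143 records one could put exactly 11 in each of the 13 hash buckets, and no hash bucket would reach 12.
One more record must land in a hash bucket that already has 11, giving it 12.
So 13 × 11 + 1 = 144 records are required.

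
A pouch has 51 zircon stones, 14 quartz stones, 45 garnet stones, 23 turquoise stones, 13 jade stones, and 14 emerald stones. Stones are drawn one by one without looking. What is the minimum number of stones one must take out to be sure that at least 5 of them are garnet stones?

120

In the worst case for collecting garnet stones, every non-garnet stone comes out first.
There are 51 + 14 + 23 + 13 + 14 = 115 non-garnet stones altogether.
After those, each further stone must be garnet, so 115 + 5 = 120 draws guarantee 5 garnet stones.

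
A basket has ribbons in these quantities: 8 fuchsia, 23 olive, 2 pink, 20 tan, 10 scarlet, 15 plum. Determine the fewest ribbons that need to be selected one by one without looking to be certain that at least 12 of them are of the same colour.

An adversary could hand out at most 11 ribbons per colour (fuchsia, pink, scarlet run out sooner): 8 + 11 + 2 + 11 + 10 + 11 = 53 ribbons and still no colour has 12.
One more ribbon lands in a colour already at 11, so 54 draws are enough and 53 are not.

54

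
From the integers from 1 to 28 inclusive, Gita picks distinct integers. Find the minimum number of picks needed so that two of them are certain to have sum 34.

18

Two chosen integers sum to 34 exactly when both halves of some pair {x, 34−x} with 6 ≤ x ≤ 34−x ≤ 28 are chosen — 11 such pairs.
The remaining 6 elements (those with no distinct partner in range) can never complete a 34-sum, so the worst case takes all of them and one from each pair: 6 + 11 = 17.
The 18th integer has to be the second member of some pair, so 17 + 1 = 18.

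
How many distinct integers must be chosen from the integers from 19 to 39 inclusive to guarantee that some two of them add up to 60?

13

Group the elements by complementary pair {x, 60−x}: {21,39}, {22,38}, {23,37}, …, giving 9 two-element pairs, the single value 30 (it cannot pair with itself since the integers are distinct), and 2 integers whose partner 60−x falls outside [19,39].
Treating each of those 12 groups as a pigeonhole, one can pick one integer per group — 12 integers — with no two summing to 60.
The 13th integer lands in an occupied pair, forcing a sum of 60.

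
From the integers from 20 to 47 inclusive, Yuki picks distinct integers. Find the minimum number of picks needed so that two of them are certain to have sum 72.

Group the elements by complementary pair {x, 72−x}: {25,47}, {26,46}, {27,45}, …, giving 11 two-element pairs; the single value 36 (it cannot pair with itself since the integers are distinct); and 5 integers whose partner 72−x falls outside [20,47].
By the pigeonhole principle, treating each of those 17 groups as a pigeonhole, one can pick one integer per group — 17 integers — with no two summing to 72.
The 18th integer lands in an occupied pair, forcing a sum of 72.

18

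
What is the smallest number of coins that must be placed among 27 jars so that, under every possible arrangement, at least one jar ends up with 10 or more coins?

With 243 coins one could put exactly 9 in each of the 27 jars, and no jar would reach 10.
By pigeonhole, one more coin must land in a jar that already has 9, giving it 10.
So 27 × 9 + 1 = 244 coins are required.

244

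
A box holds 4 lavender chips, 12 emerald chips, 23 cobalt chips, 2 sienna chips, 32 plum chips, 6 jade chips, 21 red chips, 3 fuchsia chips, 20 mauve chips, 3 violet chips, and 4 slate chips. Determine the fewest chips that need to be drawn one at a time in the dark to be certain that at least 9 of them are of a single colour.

63

Put each drawn chip into a box by colour. The largest draw with every box below 9 takes min(count, 8) from each colour; colours with fewer than 8 contribute all they have.
Σ min(cᵢ, 8) = 4 + 8 + 8 + 2 + 8 + 6 + 8 + 3 + 8 + 3 + 4 = 62.
Draw number 62 + 1 = 63 must push one box to 9.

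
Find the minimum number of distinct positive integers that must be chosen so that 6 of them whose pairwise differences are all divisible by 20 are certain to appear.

Integers whose pairwise differences are multiples of 20 are exactly those sharing a remainder mod 20. The 20 residue classes mod 20 are the pigeonholes.
With 100 integers one could put 5 in each residue class and have no class reach 6.
The 101st integer pushes some class to 6, so 20·5 + 1 = 101.

101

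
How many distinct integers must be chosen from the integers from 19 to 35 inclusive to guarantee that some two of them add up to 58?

Group the elements by complementary pair {x, 58−x}: {23,35}, {24,34}, {25,33}, …, giving 6 two-element pairs; the single value 29 (it cannot pair with itself since the integers are distinct); and 4 integers whose partner 58−x falls outside [19,35].
Treating each of those 11 groups as a pigeonhole, one can pick one integer per group — 11 integers — with no two summing to 58.
The 12th integer lands in an occupied pair, forcing a sum of 58.

12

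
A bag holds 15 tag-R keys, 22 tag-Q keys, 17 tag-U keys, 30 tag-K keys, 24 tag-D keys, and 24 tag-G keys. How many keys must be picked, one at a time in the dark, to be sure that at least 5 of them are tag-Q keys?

In the worst case for collecting tag-Q keys, every non-tag-Q key comes out first.
There are 15 + 17 + 30 + 24 + 24 = 110 non-tag-Q keys altogether.
After those, each further key must be tag-Q, so 110 + 5 = 115 draws guarantee 5 tag-Q keys.

115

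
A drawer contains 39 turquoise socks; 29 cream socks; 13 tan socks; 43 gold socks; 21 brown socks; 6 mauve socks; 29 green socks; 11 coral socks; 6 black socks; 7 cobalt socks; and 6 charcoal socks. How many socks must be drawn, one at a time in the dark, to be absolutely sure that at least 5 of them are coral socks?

In the worst case for collecting coral socks, every non-coral sock comes out first.
There are 39 + 29 + 13 + 43 + 21 + 6 + 29 + 6 + 7 + 6 = 199 non-coral socks altogether.
After those, each further sock must be coral, so 199 + 5 = 204 draws guarantee 5 coral socks.

204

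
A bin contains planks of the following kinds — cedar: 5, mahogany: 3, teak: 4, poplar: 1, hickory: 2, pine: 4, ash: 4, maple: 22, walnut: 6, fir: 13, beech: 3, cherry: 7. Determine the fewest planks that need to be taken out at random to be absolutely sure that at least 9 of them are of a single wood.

56

Pigeonhole: the 12 woods are the holes; the planks drawn are the pigeons.
To avoid 9 of any one wood, the worst case takes at most 8 of each wood, or every plank of a wood that has fewer than 8.
That gives 5 + 3 + 4 + 1 + 2 + 4 + 4 + 8 + 6 + 8 + 3 + 7 = 55 planks with no wood reaching 9.
The next plank forces some wood to 9, so 55 + 1 = 56.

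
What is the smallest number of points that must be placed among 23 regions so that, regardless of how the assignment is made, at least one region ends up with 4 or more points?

With 69 points one could put exactly 3 in each of the 23 regions, and no region would reach 4.
One more point must land in a region that already has 3, giving it 4.
So 23 × 3 + 1 = 70 points are required.

70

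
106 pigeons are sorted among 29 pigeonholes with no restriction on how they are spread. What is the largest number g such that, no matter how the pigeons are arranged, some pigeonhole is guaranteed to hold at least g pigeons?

By the pigeonhole principle, the 29 pigeonholes are the holes and the 106 pigeons are the pigeons.
If every pigeonhole held at most 3 pigeons, the total would be at most 29 × 3 = 87, which is less than 106.
So some pigeonhole holds at least ⌈106/29⌉ = 4 pigeons.

4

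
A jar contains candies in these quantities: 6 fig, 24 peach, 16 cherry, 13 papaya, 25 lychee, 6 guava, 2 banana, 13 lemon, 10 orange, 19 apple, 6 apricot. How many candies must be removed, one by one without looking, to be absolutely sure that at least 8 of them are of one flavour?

70

An adversary could hand out at most 7 candies per flavour (4 flavours run out sooner): 6 + 7 + 7 + 7 + 7 + 6 + 2 + 7 + 7 + 7 + 6 = 69 candies and still no flavour has 8.
One more candy lands in a flavour already at 7, so 70 draws are enough and 69 are not.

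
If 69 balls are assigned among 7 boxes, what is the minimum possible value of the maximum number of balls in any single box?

By pigeonhole, the 7 boxes are the holes and the 69 balls are the pigeons.
If every box held at most 9 balls, the total would be at most 7 × 9 = 63, which is less than 69.
So some box holds at least ⌈69/7⌉ = 10 balls.

10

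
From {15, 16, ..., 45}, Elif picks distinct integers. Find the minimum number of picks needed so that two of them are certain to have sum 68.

Group the elements by complementary pair {x, 68−x}: {23,45}, {24,44}, {25,43}, …, giving 11 two-element pairs, the single value 34 (it cannot pair with itself since the integers are distinct), and 8 integers whose partner 68−x falls outside [15,45].
By pigeonhole, treating each of those 20 groups as a pigeonhole, one can pick one integer per group — 20 integers — with no two summing to 68.
The 21st integer lands in an occupied pair, forcing a sum of 68.

21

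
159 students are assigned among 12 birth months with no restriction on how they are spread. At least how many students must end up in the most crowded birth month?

By the pigeonhole principle, the 12 birth months are the holes and the 159 students are the pigeons.
If every birth month held at most 13 students, the total would be at most 12 × 13 = 156, which is less than 159.
So some birth month holds at least ⌈159/12⌉ = 14 students.

14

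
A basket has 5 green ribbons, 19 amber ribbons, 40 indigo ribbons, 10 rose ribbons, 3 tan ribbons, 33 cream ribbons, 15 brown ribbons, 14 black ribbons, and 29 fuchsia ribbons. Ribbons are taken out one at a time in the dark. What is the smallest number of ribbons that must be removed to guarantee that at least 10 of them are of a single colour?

72

By pigeonhole, put each drawn ribbon into a box by colour. The largest draw with every box below 10 takes min(count, 9) from each colour; colours with fewer than 9 contribute all they have.
Σ min(cᵢ, 9) = 5 + 9 + 9 + 9 + 3 + 9 + 9 + 9 + 9 = 71.
Draw number 71 + 1 = 72 must push one box to 10.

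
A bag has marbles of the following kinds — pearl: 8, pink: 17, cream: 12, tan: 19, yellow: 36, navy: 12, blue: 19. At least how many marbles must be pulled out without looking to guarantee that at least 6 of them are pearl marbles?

121

In the worst case for collecting pearl marbles, every non-pearl marble comes out first.
There are 17 + 12 + 19 + 36 + 12 + 19 = 115 non-pearl marbles altogether.
After those, each further marble must be pearl, so 115 + 6 = 121 draws guarantee 6 pearl marbles.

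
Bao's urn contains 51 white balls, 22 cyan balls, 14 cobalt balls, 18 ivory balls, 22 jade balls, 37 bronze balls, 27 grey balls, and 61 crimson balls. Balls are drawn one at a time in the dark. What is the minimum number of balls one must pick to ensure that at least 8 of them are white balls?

209

In the worst case for collecting white balls, every non-white ball comes out first.
There are 22 + 14 + 18 + 22 + 37 + 27 + 61 = 201 non-white balls altogether.
After those, each further ball must be white, so 201 + 8 = 209 draws guarantee 8 white balls.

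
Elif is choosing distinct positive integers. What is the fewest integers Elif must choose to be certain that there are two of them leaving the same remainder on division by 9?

10

By pigeonhole, the 9 residue classes mod 9 are the pigeonholes.
With 9 integers one could put 1 in each residue class and have no class reach 2.
The 10th integer pushes some class to 2, so 9·1 + 1 = 10.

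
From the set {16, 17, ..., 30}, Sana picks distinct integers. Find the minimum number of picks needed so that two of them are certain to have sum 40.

A set avoiding the sum 40 can contain at most one of each pair {x, 40−x}, plus the 7 elements whose complement lies outside the range or equal to its own complement.
The integers 20, …, 30 (11 of them) are such a set: any two sum to at least 20+21 = 41 > 40.
Pigeonhole: any 12th integer completes one of the 4 pairs, so 12 choices force a sum of 40.

12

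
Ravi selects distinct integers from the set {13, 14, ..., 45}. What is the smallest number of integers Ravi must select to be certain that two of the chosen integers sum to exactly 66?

22

Group the elements by complementary pair {x, 66−x}: {21,45}, {22,44}, {23,43}, …, giving 12 two-element pairs, the single value 33 (it cannot pair with itself since the integers are distinct), and 8 integers whose partner 66−x falls outside [13,45].
Pigeonhole: treating each of those 21 groups as a pigeonhole, one can pick one integer per group — 21 integers — with no two summing to 66.
The 22nd integer lands in an occupied pair, forcing a sum of 66.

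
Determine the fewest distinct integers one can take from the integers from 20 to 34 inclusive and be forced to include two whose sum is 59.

A set avoiding the sum 59 can contain at most one of each pair {x, 59−x}, plus the 5 elements whose complement lies outside the range.
The integers 20, …, 29 (10 of them) are such a set: any two sum to at least 20+21 = 41 and at most 28+29 = 57 < 59.
Pigeonhole: any 11th integer completes one of the 5 pairs, so 11 choices force a sum of 59.

11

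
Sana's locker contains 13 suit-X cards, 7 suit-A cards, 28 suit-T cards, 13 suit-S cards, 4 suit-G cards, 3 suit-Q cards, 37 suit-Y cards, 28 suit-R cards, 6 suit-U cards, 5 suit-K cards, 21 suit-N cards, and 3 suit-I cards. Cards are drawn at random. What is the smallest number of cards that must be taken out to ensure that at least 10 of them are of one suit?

83

An adversary could hand out at most 9 cards per suit (6 suits run out sooner): 9 + 7 + 9 + 9 + 4 + 3 + 9 + 9 + 6 + 5 + 9 + 3 = 82 cards and still no suit has 10.
By pigeonhole, one more card lands in a suit already at 9, so 83 draws are enough and 82 are not.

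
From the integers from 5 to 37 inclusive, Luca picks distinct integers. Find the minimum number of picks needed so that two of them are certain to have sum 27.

25

A set avoiding the sum 27 can contain at most one of each pair {x, 27−x}, plus the 15 elements whose complement lies outside the range.
The integers 14, …, 37 (24 of them) are such a set: any two sum to at least 14+15 = 29 > 27.
Any 25th integer completes one of the 9 pairs, so 25 choices force a sum of 27.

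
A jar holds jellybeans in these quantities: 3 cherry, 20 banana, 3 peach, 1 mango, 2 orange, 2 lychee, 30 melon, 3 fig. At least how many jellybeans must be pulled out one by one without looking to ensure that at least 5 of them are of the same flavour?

23

An adversary could hand out at most 4 jellybeans per flavour (6 flavours run out sooner): 3 + 4 + 3 + 1 + 2 + 2 + 4 + 3 = 22 jellybeans and still no flavour has 5.
One more jellybean lands in a flavour already at 4, so 23 draws are enough and 22 are not.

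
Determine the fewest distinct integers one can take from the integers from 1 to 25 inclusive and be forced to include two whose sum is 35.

A set avoiding the sum 35 can contain at most one of each pair {x, 35−x}, plus the 9 elements whose complement lies outside the range.
The integers 1, …, 17 (17 of them) are such a set: any two sum to at least 1+2 = 3 and at most 16+17 = 33 < 35.
By the pigeonhole principle, any 18th integer completes one of the 8 pairs, so 18 choices force a sum of 35.

18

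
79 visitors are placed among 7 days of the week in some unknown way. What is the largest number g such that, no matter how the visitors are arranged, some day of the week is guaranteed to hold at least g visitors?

By pigeonhole, the 7 days of the week are the holes and the 79 visitors are the pigeons.
If every day of the week held at most 11 visitors, the total would be at most 7 × 11 = 77, which is less than 79.
So some day of the week holds at least ⌈79/7⌉ = 12 visitors.

12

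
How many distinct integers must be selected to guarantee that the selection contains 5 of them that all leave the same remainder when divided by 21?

The 21 residue classes mod 21 are the pigeonholes.
With 84 integers one could put 4 in each residue class and have no class reach 5.
The 85th integer pushes some class to 5, so 21·4 + 1 = 85.

85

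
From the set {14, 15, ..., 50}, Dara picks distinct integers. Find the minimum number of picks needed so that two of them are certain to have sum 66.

A set avoiding the sum 66 can contain at most one of each pair {x, 66−x}, plus the 3 elements whose complement lies outside the range or equal to its own complement.
The integers 14, …, 33 (20 of them) are such a set: any two sum to at least 14+15 = 29 and at most 32+33 = 65 < 66.
Any 21st integer completes one of the 17 pairs, so 21 choices force a sum of 66.

21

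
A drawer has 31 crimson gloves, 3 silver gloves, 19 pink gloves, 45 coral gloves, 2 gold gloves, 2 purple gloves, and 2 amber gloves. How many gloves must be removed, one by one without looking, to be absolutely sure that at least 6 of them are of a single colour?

25

By the pigeonhole principle, the 7 colours are the holes; the gloves drawn are the pigeons.
To avoid 6 of any one colour, the worst case takes at most 5 of each colour, or every glove of a colour that has fewer than 5.
That gives 5 + 3 + 5 + 5 + 2 + 2 + 2 = 24 gloves with no colour reaching 6.
The next glove forces some colour to 6, so 24 + 1 = 25.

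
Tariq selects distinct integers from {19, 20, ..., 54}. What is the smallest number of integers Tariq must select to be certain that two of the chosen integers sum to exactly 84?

A set avoiding the sum 84 can contain at most one of each pair {x, 84−x}, plus the 12 elements whose complement lies outside the range or equal to its own complement.
The integers 19, …, 42 (24 of them) are such a set: any two sum to at least 19+20 = 39 and at most 41+42 = 83 < 84.
Pigeonhole: any 25th integer completes one of the 12 pairs, so 25 choices force a sum of 84.

25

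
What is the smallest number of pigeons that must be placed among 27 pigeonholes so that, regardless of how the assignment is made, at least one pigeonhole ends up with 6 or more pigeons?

136

With 135 pigeons one could put exactly 5 in each of the 27 pigeonholes, and no pigeonhole would reach 6.
By the pigeonhole principle, one more pigeon must land in a pigeonhole that already has 5, giving it 6.
So 27 × 5 + 1 = 136 pigeons are required.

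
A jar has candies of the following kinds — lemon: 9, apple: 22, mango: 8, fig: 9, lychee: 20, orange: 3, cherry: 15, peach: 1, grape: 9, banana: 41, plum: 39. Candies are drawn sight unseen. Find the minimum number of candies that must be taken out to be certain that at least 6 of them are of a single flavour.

An adversary could hand out at most 5 candies per flavour (orange, peach run out sooner): 5 + 5 + 5 + 5 + 5 + 3 + 5 + 1 + 5 + 5 + 5 = 49 candies and still no flavour has 6.
By pigeonhole, one more candy lands in a flavour already at 5, so 50 draws are enough and 49 are not.

50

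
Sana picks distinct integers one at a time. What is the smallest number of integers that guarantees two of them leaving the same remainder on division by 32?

By pigeonhole, the 32 residue classes mod 32 are the pigeonholes.
With 32 integers one could put 1 in each residue class and have no class reach 2.
The 33rd integer pushes some class to 2, so 32·1 + 1 = 33.

33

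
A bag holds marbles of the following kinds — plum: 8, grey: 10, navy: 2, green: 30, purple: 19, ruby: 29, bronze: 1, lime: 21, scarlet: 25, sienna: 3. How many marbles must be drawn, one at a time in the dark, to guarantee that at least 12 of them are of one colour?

80

By pigeonhole, put each drawn marble into a box by colour. The largest draw with every box below 12 takes min(count, 11) from each colour; colours with fewer than 11 contribute all they have.
Σ min(cᵢ, 11) = 8 + 10 + 2 + 11 + 11 + 11 + 1 + 11 + 11 + 3 = 79.
Draw number 79 + 1 = 80 must push one box to 12.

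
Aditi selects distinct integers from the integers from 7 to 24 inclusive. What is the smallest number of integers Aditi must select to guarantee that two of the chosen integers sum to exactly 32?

Two chosen integers sum to 32 exactly when both halves of some pair {x, 32−x} with 8 ≤ x ≤ 32−x ≤ 24 are chosen — 8 such pairs.
The remaining 2 elements (those with no distinct partner in range) can never complete a 32-sum, so the worst case takes all of them and one from each pair: 2 + 8 = 10.
By the pigeonhole principle, the 11th integer has to be the second member of some pair, so 10 + 1 = 11.

11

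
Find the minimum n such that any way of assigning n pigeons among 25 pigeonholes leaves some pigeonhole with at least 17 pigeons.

With 400 pigeons one could put exactly 16 in each of the 25 pigeonholes, and no pigeonhole would reach 17.
One more pigeon must land in a pigeonhole that already has 16, giving it 17.
So 25 × 16 + 1 = 401 pigeons are required.

401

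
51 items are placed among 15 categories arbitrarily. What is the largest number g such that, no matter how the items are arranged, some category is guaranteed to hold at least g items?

4

By pigeonhole, the 15 categories are the holes and the 51 items are the pigeons.
If every category held at most 3 items, the total would be at most 15 × 3 = 45, which is less than 51.
So some category holds at least ⌈51/15⌉ = 4 items.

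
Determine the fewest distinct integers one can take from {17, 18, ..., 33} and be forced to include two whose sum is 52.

11

Two chosen integers sum to 52 exactly when both halves of some pair {x, 52−x} with 19 ≤ x ≤ 52−x ≤ 33 are chosen — 7 such pairs.
The remaining 3 elements (those with no distinct partner in range) can never complete a 52-sum, so the worst case takes all of them and one from each pair: 3 + 7 = 10.
By the pigeonhole principle, the 11th integer has to be the second member of some pair, so 10 + 1 = 11.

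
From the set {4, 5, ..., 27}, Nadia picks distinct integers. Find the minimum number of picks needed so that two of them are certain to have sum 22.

A set avoiding the sum 22 can contain at most one of each pair {x, 22−x}, plus the 10 elements whose complement lies outside the range or equal to its own complement.
The integers 11, …, 27 (17 of them) are such a set: any two sum to at least 11+12 = 23 > 22.
Any 18th integer completes one of the 7 pairs, so 18 choices force a sum of 22.

18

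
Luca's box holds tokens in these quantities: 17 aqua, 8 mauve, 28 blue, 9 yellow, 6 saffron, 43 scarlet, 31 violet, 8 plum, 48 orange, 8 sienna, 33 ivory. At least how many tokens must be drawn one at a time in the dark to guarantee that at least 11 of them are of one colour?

100

By pigeonhole, put each drawn token into a box by colour. The largest draw with every box below 11 takes min(count, 10) from each colour; colours with fewer than 10 contribute all they have.
Σ min(cᵢ, 10) = 10 + 8 + 10 + 9 + 6 + 10 + 10 + 8 + 10 + 8 + 10 = 99.
Draw number 99 + 1 = 100 must push one box to 11.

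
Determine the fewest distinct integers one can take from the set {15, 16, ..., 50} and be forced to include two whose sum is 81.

Group the elements by complementary pair {x, 81−x}: {31,50}, {32,49}, {33,48}, …, giving 10 two-element pairs and 16 integers whose partner 81−x falls outside [15,50].
Treating each of those 26 groups as a pigeonhole, one can pick one integer per group — 26 integers — with no two summing to 81.
The 27th integer lands in an occupied pair, forcing a sum of 81.

27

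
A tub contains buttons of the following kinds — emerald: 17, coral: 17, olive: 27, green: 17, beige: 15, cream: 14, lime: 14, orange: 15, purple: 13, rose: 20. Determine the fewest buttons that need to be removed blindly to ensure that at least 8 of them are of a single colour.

The 10 colours are the holes; the buttons drawn are the pigeons.
To avoid 8 of any one colour, the worst case takes at most 7 of each colour.
That gives 7 + 7 + 7 + 7 + 7 + 7 + 7 + 7 + 7 + 7 = 70 buttons with no colour reaching 8.
The next button forces some colour to 8, so 70 + 1 = 71.

71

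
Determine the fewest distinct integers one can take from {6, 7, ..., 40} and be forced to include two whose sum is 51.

21

Group the elements by complementary pair {x, 51−x}: {11,40}, {12,39}, {13,38}, …, giving 15 two-element pairs and 5 integers whose partner 51−x falls outside [6,40].
Pigeonhole: treating each of those 20 groups as a pigeonhole, one can pick one integer per group — 20 integers — with no two summing to 51.
The 21st integer lands in an occupied pair, forcing a sum of 51.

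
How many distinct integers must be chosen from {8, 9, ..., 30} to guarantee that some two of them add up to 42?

15

Group the elements by complementary pair {x, 42−x}: {12,30}, {13,29}, {14,28}, …, giving 9 two-element pairs; the single value 21 (it cannot pair with itself since the integers are distinct); and 4 integers whose partner 42−x falls outside [8,30].
By the pigeonhole principle, treating each of those 14 groups as a pigeonhole, one can pick one integer per group — 14 integers — with no two summing to 42.
The 15th integer lands in an occupied pair, forcing a sum of 42.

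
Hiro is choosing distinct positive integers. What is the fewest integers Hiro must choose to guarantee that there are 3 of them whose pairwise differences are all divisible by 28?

57

Integers whose pairwise differences are multiples of 28 are exactly those sharing a remainder mod 28. By pigeonhole, the 28 residue classes mod 28 are the pigeonholes.
With 56 integers one could put 2 in each residue class and have no class reach 3.
The 57th integer pushes some class to 3, so 28·2 + 1 = 57.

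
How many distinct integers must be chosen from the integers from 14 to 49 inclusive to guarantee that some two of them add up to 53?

24

Two chosen integers sum to 53 exactly when both halves of some pair {x, 53−x} with 14 ≤ x ≤ 53−x ≤ 39 are chosen — 13 such pairs.
The remaining 10 elements (those with no distinct partner in range) can never complete a 53-sum, so the worst case takes all of them and one from each pair: 10 + 13 = 23.
By the pigeonhole principle, the 24th integer has to be the second member of some pair, so 23 + 1 = 24.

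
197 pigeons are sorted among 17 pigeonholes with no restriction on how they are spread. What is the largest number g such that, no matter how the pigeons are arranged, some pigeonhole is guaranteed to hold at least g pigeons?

The 17 pigeonholes are the holes and the 197 pigeons are the pigeons.
If every pigeonhole held at most 11 pigeons, the total would be at most 17 × 11 = 187, which is less than 197.
So some pigeonhole holds at least ⌈197/17⌉ = 12 pigeons.

12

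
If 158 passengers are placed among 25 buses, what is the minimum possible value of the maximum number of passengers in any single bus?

The 25 buses are the holes and the 158 passengers are the pigeons.
If every bus held at most 6 passengers, the total would be at most 25 × 6 = 150, which is less than 158.
So some bus holds at least ⌈158/25⌉ = 7 passengers.

7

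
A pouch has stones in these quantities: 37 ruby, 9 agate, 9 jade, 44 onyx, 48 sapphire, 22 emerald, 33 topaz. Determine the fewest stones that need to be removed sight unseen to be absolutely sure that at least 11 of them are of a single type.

69

By the pigeonhole principle, the 7 types are the holes; the stones drawn are the pigeons.
To avoid 11 of any one type, the worst case takes at most 10 of each type, or every stone of a type that has fewer than 10.
That gives 10 + 9 + 9 + 10 + 10 + 10 + 10 = 68 stones with no type reaching 11.
The next stone forces some type to 11, so 68 + 1 = 69.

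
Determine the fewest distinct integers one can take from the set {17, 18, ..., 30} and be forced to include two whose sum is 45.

9

Two chosen integers sum to 45 exactly when both halves of some pair {x, 45−x} with 17 ≤ x ≤ 45−x ≤ 28 are chosen — 6 such pairs.
The remaining 2 elements (those with no distinct partner in range) can never complete a 45-sum, so the worst case takes all of them and one from each pair: 2 + 6 = 8.
The 9th integer has to be the second member of some pair, so 8 + 1 = 9.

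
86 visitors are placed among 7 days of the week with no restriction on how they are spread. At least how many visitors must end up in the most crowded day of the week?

13

Pigeonhole: the 7 days of the week are the holes and the 86 visitors are the pigeons.
If every day of the week held at most 12 visitors, the total would be at most 7 × 12 = 84, which is less than 86.
So some day of the week holds at least ⌈86/7⌉ = 13 visitors.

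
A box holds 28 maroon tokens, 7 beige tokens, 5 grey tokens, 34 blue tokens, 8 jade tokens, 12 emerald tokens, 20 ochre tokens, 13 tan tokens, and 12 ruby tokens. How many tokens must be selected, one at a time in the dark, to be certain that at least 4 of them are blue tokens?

In the worst case for collecting blue tokens, every non-blue token comes out first.
There are 28 + 7 + 5 + 8 + 12 + 20 + 13 + 12 = 105 non-blue tokens altogether.
After those, each further token must be blue, so 105 + 4 = 109 draws guarantee 4 blue tokens.

109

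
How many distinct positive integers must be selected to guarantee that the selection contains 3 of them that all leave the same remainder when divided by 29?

By pigeonhole, the 29 residue classes mod 29 are the pigeonholes.
With 58 integers one could put 2 in each residue class and have no class reach 3.
The 59th integer pushes some class to 3, so 29·2 + 1 = 59.

59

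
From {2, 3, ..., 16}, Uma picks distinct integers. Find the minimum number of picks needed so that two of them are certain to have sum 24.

A set avoiding the sum 24 can contain at most one of each pair {x, 24−x}, plus the 7 elements whose complement lies outside the range or equal to its own complement.
The integers 2, …, 12 (11 of them) are such a set: any two sum to at least 2+3 = 5 and at most 11+12 = 23 < 24.
Pigeonhole: any 12th integer completes one of the 4 pairs, so 12 choices force a sum of 24.

12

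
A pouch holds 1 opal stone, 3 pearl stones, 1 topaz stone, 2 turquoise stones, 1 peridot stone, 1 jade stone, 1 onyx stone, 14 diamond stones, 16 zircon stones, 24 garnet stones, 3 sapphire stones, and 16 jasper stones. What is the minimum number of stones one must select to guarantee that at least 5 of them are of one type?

30

An adversary could hand out at most 4 stones per type (8 types run out sooner): 1 + 3 + 1 + 2 + 1 + 1 + 1 + 4 + 4 + 4 + 3 + 4 = 29 stones and still no type has 5.
One more stone lands in a type already at 4, so 30 draws are enough and 29 are not.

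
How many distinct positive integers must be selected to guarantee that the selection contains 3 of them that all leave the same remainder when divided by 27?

55

The 27 residue classes mod 27 are the pigeonholes.
With 54 integers one could put 2 in each residue class and have no class reach 3.
The 55th integer pushes some class to 3, so 27·2 + 1 = 55.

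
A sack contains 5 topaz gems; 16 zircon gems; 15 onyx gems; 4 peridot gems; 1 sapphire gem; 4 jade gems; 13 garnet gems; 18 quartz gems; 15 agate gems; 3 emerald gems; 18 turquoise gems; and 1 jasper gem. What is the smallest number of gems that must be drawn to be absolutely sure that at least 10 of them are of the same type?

By the pigeonhole principle, the 12 types are the holes; the gems drawn are the pigeons.
To avoid 10 of any one type, the worst case takes at most 9 of each type, or every gem of a type that has fewer than 9.
That gives 5 + 9 + 9 + 4 + 1 + 4 + 9 + 9 + 9 + 3 + 9 + 1 = 72 gems with no type reaching 10.
The next gem forces some type to 10, so 72 + 1 = 73.

73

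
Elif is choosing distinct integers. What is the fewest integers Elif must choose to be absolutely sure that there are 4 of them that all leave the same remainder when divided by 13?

40

The 13 residue classes mod 13 are the pigeonholes.
With 39 integers one could put 3 in each residue class and have no class reach 4.
The 40th integer pushes some class to 4, so 13·3 + 1 = 40.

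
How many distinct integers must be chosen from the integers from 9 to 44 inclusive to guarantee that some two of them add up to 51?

20

Two chosen integers sum to 51 exactly when both halves of some pair {x, 51−x} with 9 ≤ x ≤ 51−x ≤ 42 are chosen — 17 such pairs.
The remaining 2 elements (those with no distinct partner in range) can never complete a 51-sum, so the worst case takes all of them and one from each pair: 2 + 17 = 19.
Pigeonhole: the 20th integer has to be the second member of some pair, so 19 + 1 = 20.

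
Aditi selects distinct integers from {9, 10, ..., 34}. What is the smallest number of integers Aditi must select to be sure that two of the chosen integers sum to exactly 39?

16

Two chosen integers sum to 39 exactly when both halves of some pair {x, 39−x} with 9 ≤ x ≤ 39−x ≤ 30 are chosen — 11 such pairs.
The remaining 4 elements (those with no distinct partner in range) can never complete a 39-sum, so the worst case takes all of them and one from each pair: 4 + 11 = 15.
The 16th integer has to be the second member of some pair, so 15 + 1 = 16.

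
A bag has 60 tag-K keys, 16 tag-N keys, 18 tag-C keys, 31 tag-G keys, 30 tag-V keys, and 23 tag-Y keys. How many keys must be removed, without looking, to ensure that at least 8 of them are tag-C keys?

168

In the worst case for collecting tag-C keys, every non-tag-C key comes out first.
There are 60 + 16 + 31 + 30 + 23 = 160 non-tag-C keys altogether.
After those, each further key must be tag-C, so 160 + 8 = 168 draws guarantee 8 tag-C keys.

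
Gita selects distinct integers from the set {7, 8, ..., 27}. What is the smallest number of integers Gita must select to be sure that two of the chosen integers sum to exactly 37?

A set avoiding the sum 37 can contain at most one of each pair {x, 37−x}, plus the 3 elements whose complement lies outside the range.
The integers 7, …, 18 (12 of them) are such a set: any two sum to at least 7+8 = 15 and at most 17+18 = 35 < 37.
By the pigeonhole principle, any 13th integer completes one of the 9 pairs, so 13 choices force a sum of 37.

13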